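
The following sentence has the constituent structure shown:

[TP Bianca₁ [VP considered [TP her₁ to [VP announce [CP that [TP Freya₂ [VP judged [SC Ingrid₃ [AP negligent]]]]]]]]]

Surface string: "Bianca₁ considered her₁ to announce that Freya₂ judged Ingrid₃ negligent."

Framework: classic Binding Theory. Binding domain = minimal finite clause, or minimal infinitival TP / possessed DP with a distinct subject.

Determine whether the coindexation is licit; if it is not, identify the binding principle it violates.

The two coindexed NPs are *Bianca₁* and *her₁*.
*her₁* is a pronoun. Its binding domain is the matrix TP, whose subject is Bianca₁.
*Bianca₁* c-commands it within that domain and carries the same index.
The pronoun is locally bound → Principle B violation.

Principle B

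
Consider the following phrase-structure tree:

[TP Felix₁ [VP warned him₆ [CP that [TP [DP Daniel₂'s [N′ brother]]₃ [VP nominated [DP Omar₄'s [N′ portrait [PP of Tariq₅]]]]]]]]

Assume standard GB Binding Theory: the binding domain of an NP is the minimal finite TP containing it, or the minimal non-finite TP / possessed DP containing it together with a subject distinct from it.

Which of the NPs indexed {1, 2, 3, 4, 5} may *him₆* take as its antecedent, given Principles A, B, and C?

*him* is a pronoun, so Principle B applies: it must be free in its binding domain.
Binding domain of *him₆*: the matrix TP, whose subject is Felix₁.
*Felix₁* c-commands the pronoun within its binding domain → coindexation would violate Principle B.
*Daniel₂*: the pronoun c-commands this R-expression → coindexation would violate Principle C on *Daniel₂*.
*[Daniel₂'s brother]₃*: the pronoun c-commands this R-expression → coindexation would violate Principle C on *[Daniel₂'s brother]₃*.
*Omar₄*: the pronoun c-commands this R-expression → coindexation would violate Principle C on *Omar₄*.
*Tariq₅*: the pronoun c-commands this R-expression → coindexation would violate Principle C on *Tariq₅*.

none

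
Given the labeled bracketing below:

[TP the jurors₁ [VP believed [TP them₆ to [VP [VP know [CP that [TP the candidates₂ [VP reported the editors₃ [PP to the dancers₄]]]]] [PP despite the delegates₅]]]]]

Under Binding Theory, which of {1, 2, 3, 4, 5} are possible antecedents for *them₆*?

*them* is a pronoun, so Principle B applies: it must be free in its binding domain.
Binding domain of *them₆*: the matrix TP, whose subject is the jurors₁.
*the jurors₁* c-commands the pronoun within its binding domain → coindexation would violate Principle B.
*the candidates₂*: the pronoun c-commands this R-expression → coindexation would violate Principle C on *the candidates₂*.
*the editors₃*: the pronoun c-commands this R-expression → coindexation would violate Principle C on *the editors₃*.
*the dancers₄*: the pronoun c-commands this R-expression → coindexation would violate Principle C on *the dancers₄*.
*the delegates₅*: the pronoun c-commands this R-expression → coindexation would violate Principle C on *the delegates₅*.

none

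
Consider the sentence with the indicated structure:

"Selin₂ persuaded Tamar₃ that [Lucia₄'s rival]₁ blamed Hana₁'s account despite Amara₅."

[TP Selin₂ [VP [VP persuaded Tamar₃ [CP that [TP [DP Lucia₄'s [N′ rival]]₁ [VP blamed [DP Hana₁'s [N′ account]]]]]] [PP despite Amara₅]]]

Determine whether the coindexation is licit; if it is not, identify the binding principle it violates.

The two coindexed NPs are *[Lucia₄'s rival]₁* and *Hana₁*.
*Hana₁* is an R-expression. Principle C requires it to be free everywhere.
*[Lucia₄'s rival]₁* c-commands it and carries the same index.
The R-expression is bound → Principle C violation.

Principle C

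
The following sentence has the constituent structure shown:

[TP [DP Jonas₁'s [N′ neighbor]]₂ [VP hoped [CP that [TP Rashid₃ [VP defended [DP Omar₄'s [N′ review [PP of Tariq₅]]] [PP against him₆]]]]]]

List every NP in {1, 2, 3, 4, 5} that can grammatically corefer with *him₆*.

{1, 2, 4, 5}

*him* is a pronoun, so Principle B applies: it must be free in its binding domain.
Binding domain of *him₆*: the embedded TP, whose subject is Rashid₃.
*Jonas₁* and the pronoun do not c-command one another → neither Principle B nor Principle C is at stake; coindexation permitted.
*[Jonas₁'s neighbor]₂* c-commands the pronoun but from outside its binding domain, and is not c-commanded by it → coindexation permitted.
*Rashid₃* c-commands the pronoun within its binding domain → coindexation would violate Principle B.
*Omar₄* and the pronoun do not c-command one another → neither Principle B nor Principle C is at stake; coindexation permitted.
*Tariq₅* and the pronoun do not c-command one another → neither Principle B nor Principle C is at stake; coindexation permitted.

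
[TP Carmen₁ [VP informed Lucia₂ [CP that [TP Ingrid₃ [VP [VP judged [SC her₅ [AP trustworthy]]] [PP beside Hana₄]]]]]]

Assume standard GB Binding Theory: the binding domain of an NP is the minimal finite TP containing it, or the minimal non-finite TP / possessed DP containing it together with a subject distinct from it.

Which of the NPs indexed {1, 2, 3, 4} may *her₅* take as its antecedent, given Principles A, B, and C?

{1, 2, 4}

*her* is a pronoun, so Principle B applies: it must be free in its binding domain.
Binding domain of *her₅*: the embedded TP, whose subject is Ingrid₃.
*Carmen₁* c-commands the pronoun but from outside its binding domain, and is not c-commanded by it → coindexation permitted.
*Lucia₂* c-commands the pronoun but from outside its binding domain, and is not c-commanded by it → coindexation permitted.
*Ingrid₃* c-commands the pronoun within its binding domain → coindexation would violate Principle B.
*Hana₄* and the pronoun do not c-command one another → neither Principle B nor Principle C is at stake; coindexation permitted.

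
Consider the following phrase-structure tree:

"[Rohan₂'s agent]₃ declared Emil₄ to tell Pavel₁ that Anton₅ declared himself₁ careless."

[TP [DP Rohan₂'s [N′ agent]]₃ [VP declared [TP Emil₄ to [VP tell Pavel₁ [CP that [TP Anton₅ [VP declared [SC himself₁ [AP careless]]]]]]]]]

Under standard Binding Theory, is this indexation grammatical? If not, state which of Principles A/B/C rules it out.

The two coindexed NPs are *Pavel₁* and *himself₁*.
*himself₁* is an anaphor. Principle A requires it to be bound within its binding domain — the embedded TP, whose subject is Anton₅.
Within that domain it is c-commanded by *Anton₅*, which does not share its index.
*Pavel₁* does c-command the anaphor, but from outside its binding domain.
The anaphor is unbound in its domain → Principle A violation.

Principle A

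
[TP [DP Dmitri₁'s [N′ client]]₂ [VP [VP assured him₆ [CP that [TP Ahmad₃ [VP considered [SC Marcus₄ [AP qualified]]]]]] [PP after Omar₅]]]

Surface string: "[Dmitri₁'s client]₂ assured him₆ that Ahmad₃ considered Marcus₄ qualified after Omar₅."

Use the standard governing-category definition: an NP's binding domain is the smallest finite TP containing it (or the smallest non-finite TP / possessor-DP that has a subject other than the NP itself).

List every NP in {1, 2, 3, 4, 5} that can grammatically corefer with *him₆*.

*him* is a pronoun, so Principle B applies: it must be free in its binding domain.
Binding domain of *him₆*: the matrix TP, whose subject is [Dmitri₁'s client]₂.
*Dmitri₁* and the pronoun do not c-command one another → neither Principle B nor Principle C is at stake; coindexation permitted.
*[Dmitri₁'s client]₂* c-commands the pronoun within its binding domain → coindexation would violate Principle B.
*Ahmad₃*: the pronoun c-commands this R-expression → coindexation would violate Principle C on *Ahmad₃*.
*Marcus₄*: the pronoun c-commands this R-expression → coindexation would violate Principle C on *Marcus₄*.
*Omar₅* and the pronoun do not c-command one another → neither Principle B nor Principle C is at stake; coindexation permitted.

{1, 5}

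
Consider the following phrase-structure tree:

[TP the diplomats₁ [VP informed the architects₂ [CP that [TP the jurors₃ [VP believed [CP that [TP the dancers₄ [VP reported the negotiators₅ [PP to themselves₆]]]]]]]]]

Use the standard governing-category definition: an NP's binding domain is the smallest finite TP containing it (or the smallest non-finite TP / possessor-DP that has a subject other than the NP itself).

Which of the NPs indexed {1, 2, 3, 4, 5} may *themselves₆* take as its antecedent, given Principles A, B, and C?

*themselves* is an anaphor, so Principle A applies: it must be bound in its binding domain.
Binding domain of *themselves₆*: the embedded TP, whose subject is the dancers₄.
*the diplomats₁* c-commands the anaphor but is outside its binding domain → cannot satisfy Principle A.
*the architects₂* c-commands the anaphor but is outside its binding domain → cannot satisfy Principle A.
*the jurors₃* c-commands the anaphor but is outside its binding domain → cannot satisfy Principle A.
*the dancers₄* c-commands the anaphor within its binding domain → licit binder.
*the negotiators₅* c-commands the anaphor within its binding domain → licit binder.

{4, 5}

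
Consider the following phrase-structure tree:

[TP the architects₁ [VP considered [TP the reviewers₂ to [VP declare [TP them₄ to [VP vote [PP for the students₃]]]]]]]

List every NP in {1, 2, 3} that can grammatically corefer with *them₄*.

{1}

*them* is a pronoun, so Principle B applies: it must be free in its binding domain.
Binding domain of *them₄*: the embedded TP, whose subject is the reviewers₂.
*the architects₁* c-commands the pronoun but from outside its binding domain, and is not c-commanded by it → coindexation permitted.
*the reviewers₂* c-commands the pronoun within its binding domain → coindexation would violate Principle B.
*the students₃*: the pronoun c-commands this R-expression → coindexation would violate Principle C on *the students₃*.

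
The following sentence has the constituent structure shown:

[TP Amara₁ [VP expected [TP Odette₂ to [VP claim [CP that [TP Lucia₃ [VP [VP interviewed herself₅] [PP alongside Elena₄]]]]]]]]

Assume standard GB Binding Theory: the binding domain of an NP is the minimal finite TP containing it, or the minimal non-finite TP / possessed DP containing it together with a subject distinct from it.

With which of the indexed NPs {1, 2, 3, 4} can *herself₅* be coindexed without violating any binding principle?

*herself* is an anaphor, so Principle A applies: it must be bound in its binding domain.
Binding domain of *herself₅*: the embedded TP, whose subject is Lucia₃.
*Amara₁* c-commands the anaphor but is outside its binding domain → cannot satisfy Principle A.
*Odette₂* c-commands the anaphor but is outside its binding domain → cannot satisfy Principle A.
*Lucia₃* c-commands the anaphor within its binding domain → licit binder.
*Elena₄* does not c-command the anaphor → cannot bind it.

{3}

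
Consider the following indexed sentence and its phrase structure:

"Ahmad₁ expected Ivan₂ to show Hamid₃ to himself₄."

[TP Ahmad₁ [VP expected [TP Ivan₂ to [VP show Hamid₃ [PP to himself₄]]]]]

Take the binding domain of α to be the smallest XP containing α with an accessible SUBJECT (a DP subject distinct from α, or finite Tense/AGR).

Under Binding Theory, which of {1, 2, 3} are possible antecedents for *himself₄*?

*himself* is an anaphor, so Principle A applies: it must be bound in its binding domain.
Binding domain of *himself₄*: the embedded TP, whose subject is Ivan₂.
*Ahmad₁* c-commands the anaphor but is outside its binding domain → cannot satisfy Principle A.
*Ivan₂* c-commands the anaphor within its binding domain → licit binder.
*Hamid₃* c-commands the anaphor within its binding domain → licit binder.

{2, 3}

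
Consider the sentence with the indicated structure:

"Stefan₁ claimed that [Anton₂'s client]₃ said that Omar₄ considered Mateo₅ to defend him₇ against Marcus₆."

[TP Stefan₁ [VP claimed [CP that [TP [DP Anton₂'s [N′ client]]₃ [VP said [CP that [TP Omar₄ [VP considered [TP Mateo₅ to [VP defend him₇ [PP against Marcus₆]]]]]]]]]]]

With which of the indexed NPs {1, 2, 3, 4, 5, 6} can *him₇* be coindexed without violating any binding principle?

*him* is a pronoun, so Principle B applies: it must be free in its binding domain.
Binding domain of *him₇*: the embedded TP, whose subject is Mateo₅.
*Stefan₁* c-commands the pronoun but from outside its binding domain, and is not c-commanded by it → coindexation permitted.
*Anton₂* and the pronoun do not c-command one another → neither Principle B nor Principle C is at stake; coindexation permitted.
*[Anton₂'s client]₃* c-commands the pronoun but from outside its binding domain, and is not c-commanded by it → coindexation permitted.
*Omar₄* c-commands the pronoun but from outside its binding domain, and is not c-commanded by it → coindexation permitted.
*Mateo₅* c-commands the pronoun within its binding domain → coindexation would violate Principle B.
*Marcus₆*: the pronoun c-commands this R-expression → coindexation would violate Principle C on *Marcus₆*.

{1, 2, 3, 4}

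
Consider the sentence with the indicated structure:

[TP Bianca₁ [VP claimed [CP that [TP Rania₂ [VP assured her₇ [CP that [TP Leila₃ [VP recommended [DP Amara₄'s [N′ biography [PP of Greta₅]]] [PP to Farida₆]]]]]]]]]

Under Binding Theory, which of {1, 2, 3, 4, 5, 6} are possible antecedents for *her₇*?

{1}

*her* is a pronoun, so Principle B applies: it must be free in its binding domain.
Binding domain of *her₇*: the embedded TP, whose subject is Rania₂.
*Bianca₁* c-commands the pronoun but from outside its binding domain, and is not c-commanded by it → coindexation permitted.
*Rania₂* c-commands the pronoun within its binding domain → coindexation would violate Principle B.
*Leila₃*: the pronoun c-commands this R-expression → coindexation would violate Principle C on *Leila₃*.
*Amara₄*: the pronoun c-commands this R-expression → coindexation would violate Principle C on *Amara₄*.
*Greta₅*: the pronoun c-commands this R-expression → coindexation would violate Principle C on *Greta₅*.
*Farida₆*: the pronoun c-commands this R-expression → coindexation would violate Principle C on *Farida₆*.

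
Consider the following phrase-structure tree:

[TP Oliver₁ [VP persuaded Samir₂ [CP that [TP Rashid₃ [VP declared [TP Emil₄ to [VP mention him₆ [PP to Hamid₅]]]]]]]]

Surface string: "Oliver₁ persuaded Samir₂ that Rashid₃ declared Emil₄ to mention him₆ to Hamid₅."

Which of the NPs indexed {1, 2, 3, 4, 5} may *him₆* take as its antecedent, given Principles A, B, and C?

{1, 2, 3}

*him* is a pronoun, so Principle B applies: it must be free in its binding domain.
Binding domain of *him₆*: the embedded TP, whose subject is Emil₄.
*Oliver₁* c-commands the pronoun but from outside its binding domain, and is not c-commanded by it → coindexation permitted.
*Samir₂* c-commands the pronoun but from outside its binding domain, and is not c-commanded by it → coindexation permitted.
*Rashid₃* c-commands the pronoun but from outside its binding domain, and is not c-commanded by it → coindexation permitted.
*Emil₄* c-commands the pronoun within its binding domain → coindexation would violate Principle B.
*Hamid₅*: the pronoun c-commands this R-expression → coindexation would violate Principle C on *Hamid₅*.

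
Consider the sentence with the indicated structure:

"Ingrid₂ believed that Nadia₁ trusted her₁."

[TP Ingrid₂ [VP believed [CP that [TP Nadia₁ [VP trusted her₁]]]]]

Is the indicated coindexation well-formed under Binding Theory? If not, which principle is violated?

Principle B

The two coindexed NPs are *Nadia₁* and *her₁*.
*her₁* is a pronoun. Its binding domain is the embedded TP, whose subject is Nadia₁.
*Nadia₁* c-commands it within that domain and carries the same index.
The pronoun is locally bound → Principle B violation.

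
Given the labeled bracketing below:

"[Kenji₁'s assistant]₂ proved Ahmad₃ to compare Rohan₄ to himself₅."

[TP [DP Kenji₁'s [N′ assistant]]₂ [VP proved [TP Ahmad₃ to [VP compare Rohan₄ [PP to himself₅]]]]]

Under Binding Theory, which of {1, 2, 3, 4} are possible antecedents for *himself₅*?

*himself* is an anaphor, so Principle A applies: it must be bound in its binding domain.
Binding domain of *himself₅*: the embedded TP, whose subject is Ahmad₃.
*Kenji₁* does not c-command the anaphor → cannot bind it.
*[Kenji₁'s assistant]₂* c-commands the anaphor but is outside its binding domain → cannot satisfy Principle A.
*Ahmad₃* c-commands the anaphor within its binding domain → licit binder.
*Rohan₄* c-commands the anaphor within its binding domain → licit binder.

{3, 4}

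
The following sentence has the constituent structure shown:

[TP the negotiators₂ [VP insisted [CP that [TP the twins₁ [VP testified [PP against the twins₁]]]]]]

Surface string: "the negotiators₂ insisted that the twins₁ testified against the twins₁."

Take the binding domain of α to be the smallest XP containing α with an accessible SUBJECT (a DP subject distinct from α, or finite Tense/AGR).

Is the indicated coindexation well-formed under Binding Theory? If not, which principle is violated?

Principle C

The two coindexed NPs are *the twins₁* (the lower occurrence) and *the twins₁* (the higher occurrence).
*the twins₁* (the lower occurrence) is an R-expression. Principle C requires it to be free everywhere.
*the twins₁* (the higher occurrence) c-commands it and carries the same index.
The R-expression is bound → Principle C violation.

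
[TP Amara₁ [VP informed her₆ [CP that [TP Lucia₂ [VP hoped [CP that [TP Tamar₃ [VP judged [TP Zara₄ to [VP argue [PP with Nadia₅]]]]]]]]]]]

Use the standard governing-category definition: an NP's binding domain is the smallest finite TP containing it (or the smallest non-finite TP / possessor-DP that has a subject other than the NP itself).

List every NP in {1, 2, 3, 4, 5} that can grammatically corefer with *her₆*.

none

*her* is a pronoun, so Principle B applies: it must be free in its binding domain.
Binding domain of *her₆*: the matrix TP, whose subject is Amara₁.
*Amara₁* c-commands the pronoun within its binding domain → coindexation would violate Principle B.
*Lucia₂*: the pronoun c-commands this R-expression → coindexation would violate Principle C on *Lucia₂*.
*Tamar₃*: the pronoun c-commands this R-expression → coindexation would violate Principle C on *Tamar₃*.
*Zara₄*: the pronoun c-commands this R-expression → coindexation would violate Principle C on *Zara₄*.
*Nadia₅*: the pronoun c-commands this R-expression → coindexation would violate Principle C on *Nadia₅*.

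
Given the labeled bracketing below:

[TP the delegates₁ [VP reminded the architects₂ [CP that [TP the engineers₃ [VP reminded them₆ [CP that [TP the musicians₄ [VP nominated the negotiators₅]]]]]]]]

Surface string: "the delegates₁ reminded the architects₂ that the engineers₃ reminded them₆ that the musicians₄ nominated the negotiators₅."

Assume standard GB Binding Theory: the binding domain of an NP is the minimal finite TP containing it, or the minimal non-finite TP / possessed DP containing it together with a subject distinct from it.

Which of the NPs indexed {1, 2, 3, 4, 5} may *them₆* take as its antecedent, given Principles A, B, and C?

{1, 2}

*them* is a pronoun, so Principle B applies: it must be free in its binding domain.
Binding domain of *them₆*: the embedded TP, whose subject is the engineers₃.
*the delegates₁* c-commands the pronoun but from outside its binding domain, and is not c-commanded by it → coindexation permitted.
*the architects₂* c-commands the pronoun but from outside its binding domain, and is not c-commanded by it → coindexation permitted.
*the engineers₃* c-commands the pronoun within its binding domain → coindexation would violate Principle B.
*the musicians₄*: the pronoun c-commands this R-expression → coindexation would violate Principle C on *the musicians₄*.
*the negotiators₅*: the pronoun c-commands this R-expression → coindexation would violate Principle C on *the negotiators₅*.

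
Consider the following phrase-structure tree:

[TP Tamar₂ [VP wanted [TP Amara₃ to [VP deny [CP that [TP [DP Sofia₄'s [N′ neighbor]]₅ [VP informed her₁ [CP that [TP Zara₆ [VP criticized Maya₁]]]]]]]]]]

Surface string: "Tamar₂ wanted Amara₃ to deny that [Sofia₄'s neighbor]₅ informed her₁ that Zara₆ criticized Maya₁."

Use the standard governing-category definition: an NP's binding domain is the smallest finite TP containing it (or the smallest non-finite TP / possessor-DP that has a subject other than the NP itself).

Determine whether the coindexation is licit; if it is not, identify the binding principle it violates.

The two coindexed NPs are *her₁* and *Maya₁*.
*Maya₁* is an R-expression. Principle C requires it to be free everywhere.
*her₁* c-commands it and carries the same index.
The R-expression is bound → Principle C violation.

Principle C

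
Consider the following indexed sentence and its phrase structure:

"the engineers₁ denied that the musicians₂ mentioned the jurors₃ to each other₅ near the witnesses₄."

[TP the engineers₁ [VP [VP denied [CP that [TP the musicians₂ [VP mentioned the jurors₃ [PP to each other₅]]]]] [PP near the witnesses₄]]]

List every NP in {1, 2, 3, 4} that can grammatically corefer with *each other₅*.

{2, 3}

*each other* is an anaphor, so Principle A applies: it must be bound in its binding domain.
Binding domain of *each other₅*: the embedded TP, whose subject is the musicians₂.
*the engineers₁* c-commands the anaphor but is outside its binding domain → cannot satisfy Principle A.
*the musicians₂* c-commands the anaphor within its binding domain → licit binder.
*the jurors₃* c-commands the anaphor within its binding domain → licit binder.
*the witnesses₄* does not c-command the anaphor → cannot bind it.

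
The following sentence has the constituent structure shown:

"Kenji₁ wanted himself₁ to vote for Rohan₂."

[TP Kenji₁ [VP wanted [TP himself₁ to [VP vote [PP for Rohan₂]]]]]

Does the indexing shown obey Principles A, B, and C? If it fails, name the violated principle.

The two coindexed NPs are *Kenji₁* and *himself₁*.
*himself₁* is an anaphor; its binding domain is the matrix TP, whose subject is Kenji₁. *Kenji₁* c-commands it within that domain and shares its index, so Principle A is satisfied.
*Kenji₁* is an R-expression; *himself₁* does not c-command it, and no other NP shares its index, so Principle C is satisfied.
All principles are respected.

grammatical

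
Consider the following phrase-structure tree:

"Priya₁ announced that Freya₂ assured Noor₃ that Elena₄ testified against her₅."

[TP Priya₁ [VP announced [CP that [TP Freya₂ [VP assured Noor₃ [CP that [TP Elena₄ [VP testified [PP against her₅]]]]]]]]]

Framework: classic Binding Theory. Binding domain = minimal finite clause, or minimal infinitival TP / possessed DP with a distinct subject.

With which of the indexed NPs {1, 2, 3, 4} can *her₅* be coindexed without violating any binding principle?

{1, 2, 3}

*her* is a pronoun, so Principle B applies: it must be free in its binding domain.
Binding domain of *her₅*: the embedded TP, whose subject is Elena₄.
*Priya₁* c-commands the pronoun but from outside its binding domain, and is not c-commanded by it → coindexation permitted.
*Freya₂* c-commands the pronoun but from outside its binding domain, and is not c-commanded by it → coindexation permitted.
*Noor₃* c-commands the pronoun but from outside its binding domain, and is not c-commanded by it → coindexation permitted.
*Elena₄* c-commands the pronoun within its binding domain → coindexation would violate Principle B.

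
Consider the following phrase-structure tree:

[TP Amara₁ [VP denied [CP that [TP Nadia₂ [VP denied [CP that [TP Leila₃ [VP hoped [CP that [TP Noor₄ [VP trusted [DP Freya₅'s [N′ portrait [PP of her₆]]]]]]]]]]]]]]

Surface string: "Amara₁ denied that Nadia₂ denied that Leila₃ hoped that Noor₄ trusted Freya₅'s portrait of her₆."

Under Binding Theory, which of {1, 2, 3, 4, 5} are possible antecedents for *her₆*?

{1, 2, 3, 4}

*her* is a pronoun, so Principle B applies: it must be free in its binding domain.
Binding domain of *her₆*: the possessed DP, whose subject is Freya₅.
*Amara₁* c-commands the pronoun but from outside its binding domain, and is not c-commanded by it → coindexation permitted.
*Nadia₂* c-commands the pronoun but from outside its binding domain, and is not c-commanded by it → coindexation permitted.
*Leila₃* c-commands the pronoun but from outside its binding domain, and is not c-commanded by it → coindexation permitted.
*Noor₄* c-commands the pronoun but from outside its binding domain, and is not c-commanded by it → coindexation permitted.
*Freya₅* c-commands the pronoun within its binding domain → coindexation would violate Principle B.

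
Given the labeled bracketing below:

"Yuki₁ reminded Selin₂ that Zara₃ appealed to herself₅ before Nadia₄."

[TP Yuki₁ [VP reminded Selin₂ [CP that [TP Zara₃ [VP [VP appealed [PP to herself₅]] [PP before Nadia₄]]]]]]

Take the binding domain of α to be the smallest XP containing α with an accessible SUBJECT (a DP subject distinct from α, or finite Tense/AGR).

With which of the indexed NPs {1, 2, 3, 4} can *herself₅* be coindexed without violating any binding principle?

*herself* is an anaphor, so Principle A applies: it must be bound in its binding domain.
Binding domain of *herself₅*: the embedded TP, whose subject is Zara₃.
*Yuki₁* c-commands the anaphor but is outside its binding domain → cannot satisfy Principle A.
*Selin₂* c-commands the anaphor but is outside its binding domain → cannot satisfy Principle A.
*Zara₃* c-commands the anaphor within its binding domain → licit binder.
*Nadia₄* does not c-command the anaphor → cannot bind it.

{3}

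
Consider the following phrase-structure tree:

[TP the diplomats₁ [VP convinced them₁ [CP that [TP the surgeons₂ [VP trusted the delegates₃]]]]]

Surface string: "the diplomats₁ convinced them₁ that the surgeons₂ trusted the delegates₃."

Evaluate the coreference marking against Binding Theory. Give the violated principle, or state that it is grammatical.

The two coindexed NPs are *the diplomats₁* and *them₁*.
*them₁* is a pronoun. Its binding domain is the matrix TP, whose subject is the diplomats₁.
*the diplomats₁* c-commands it within that domain and carries the same index.
The pronoun is locally bound → Principle B violation.

Principle B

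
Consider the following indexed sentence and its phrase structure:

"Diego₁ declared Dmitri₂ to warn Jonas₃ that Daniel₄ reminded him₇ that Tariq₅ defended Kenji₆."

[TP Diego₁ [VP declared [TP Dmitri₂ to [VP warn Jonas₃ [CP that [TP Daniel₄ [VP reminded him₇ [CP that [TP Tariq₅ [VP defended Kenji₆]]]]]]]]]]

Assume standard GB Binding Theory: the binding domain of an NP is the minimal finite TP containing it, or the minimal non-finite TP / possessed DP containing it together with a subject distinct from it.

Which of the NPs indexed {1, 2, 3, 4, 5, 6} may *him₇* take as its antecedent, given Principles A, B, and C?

*him* is a pronoun, so Principle B applies: it must be free in its binding domain.
Binding domain of *him₇*: the embedded TP, whose subject is Daniel₄.
*Diego₁* c-commands the pronoun but from outside its binding domain, and is not c-commanded by it → coindexation permitted.
*Dmitri₂* c-commands the pronoun but from outside its binding domain, and is not c-commanded by it → coindexation permitted.
*Jonas₃* c-commands the pronoun but from outside its binding domain, and is not c-commanded by it → coindexation permitted.
*Daniel₄* c-commands the pronoun within its binding domain → coindexation would violate Principle B.
*Tariq₅*: the pronoun c-commands this R-expression → coindexation would violate Principle C on *Tariq₅*.
*Kenji₆*: the pronoun c-commands this R-expression → coindexation would violate Principle C on *Kenji₆*.

{1, 2, 3}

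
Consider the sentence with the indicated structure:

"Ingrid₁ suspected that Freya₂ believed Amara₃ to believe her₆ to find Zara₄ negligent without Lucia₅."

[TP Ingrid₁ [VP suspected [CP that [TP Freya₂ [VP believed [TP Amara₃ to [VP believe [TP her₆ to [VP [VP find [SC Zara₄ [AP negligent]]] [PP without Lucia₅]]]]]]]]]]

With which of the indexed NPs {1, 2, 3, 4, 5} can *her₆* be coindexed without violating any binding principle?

*her* is a pronoun, so Principle B applies: it must be free in its binding domain.
Binding domain of *her₆*: the embedded TP, whose subject is Amara₃.
*Ingrid₁* c-commands the pronoun but from outside its binding domain, and is not c-commanded by it → coindexation permitted.
*Freya₂* c-commands the pronoun but from outside its binding domain, and is not c-commanded by it → coindexation permitted.
*Amara₃* c-commands the pronoun within its binding domain → coindexation would violate Principle B.
*Zara₄*: the pronoun c-commands this R-expression → coindexation would violate Principle C on *Zara₄*.
*Lucia₅*: the pronoun c-commands this R-expression → coindexation would violate Principle C on *Lucia₅*.

{1, 2}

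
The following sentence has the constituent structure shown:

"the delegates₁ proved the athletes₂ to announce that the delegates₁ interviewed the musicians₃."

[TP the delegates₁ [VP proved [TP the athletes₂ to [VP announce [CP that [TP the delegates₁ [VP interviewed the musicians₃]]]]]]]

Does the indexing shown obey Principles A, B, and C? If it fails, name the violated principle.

The two coindexed NPs are *the delegates₁* (the higher occurrence) and *the delegates₁* (the lower occurrence).
*the delegates₁* (the lower occurrence) is an R-expression. Principle C requires it to be free everywhere.
*the delegates₁* (the higher occurrence) c-commands it and carries the same index.
The R-expression is bound → Principle C violation.

Principle C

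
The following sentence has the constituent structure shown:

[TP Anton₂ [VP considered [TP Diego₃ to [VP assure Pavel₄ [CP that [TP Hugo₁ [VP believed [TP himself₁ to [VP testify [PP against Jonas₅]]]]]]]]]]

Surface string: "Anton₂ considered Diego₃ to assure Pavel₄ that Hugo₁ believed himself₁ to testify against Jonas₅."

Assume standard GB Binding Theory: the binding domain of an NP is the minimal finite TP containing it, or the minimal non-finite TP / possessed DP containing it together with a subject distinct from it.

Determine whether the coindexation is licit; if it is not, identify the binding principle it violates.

grammatical

The two coindexed NPs are *Hugo₁* and *himself₁*.
*himself₁* is an anaphor; its binding domain is the embedded TP, whose subject is Hugo₁. *Hugo₁* c-commands it within that domain and shares its index, so Principle A is satisfied.
*Hugo₁* is an R-expression; *himself₁* does not c-command it, and no other NP shares its index, so Principle C is satisfied.
All principles are respected.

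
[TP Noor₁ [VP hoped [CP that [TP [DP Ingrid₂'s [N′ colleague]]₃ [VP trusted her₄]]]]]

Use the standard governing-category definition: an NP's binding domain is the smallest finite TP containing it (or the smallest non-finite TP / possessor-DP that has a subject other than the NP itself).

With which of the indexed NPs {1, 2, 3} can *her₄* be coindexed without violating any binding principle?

{1, 2}

*her* is a pronoun, so Principle B applies: it must be free in its binding domain.
Binding domain of *her₄*: the embedded TP, whose subject is [Ingrid₂'s colleague]₃.
*Noor₁* c-commands the pronoun but from outside its binding domain, and is not c-commanded by it → coindexation permitted.
*Ingrid₂* and the pronoun do not c-command one another → neither Principle B nor Principle C is at stake; coindexation permitted.
*[Ingrid₂'s colleague]₃* c-commands the pronoun within its binding domain → coindexation would violate Principle B.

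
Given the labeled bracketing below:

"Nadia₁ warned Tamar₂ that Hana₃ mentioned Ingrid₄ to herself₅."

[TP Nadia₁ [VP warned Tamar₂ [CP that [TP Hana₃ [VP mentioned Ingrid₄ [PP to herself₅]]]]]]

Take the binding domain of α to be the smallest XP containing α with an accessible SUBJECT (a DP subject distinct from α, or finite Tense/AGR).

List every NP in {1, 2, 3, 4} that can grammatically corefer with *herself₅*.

{3, 4}

*herself* is an anaphor, so Principle A applies: it must be bound in its binding domain.
Binding domain of *herself₅*: the embedded TP, whose subject is Hana₃.
*Nadia₁* c-commands the anaphor but is outside its binding domain → cannot satisfy Principle A.
*Tamar₂* c-commands the anaphor but is outside its binding domain → cannot satisfy Principle A.
*Hana₃* c-commands the anaphor within its binding domain → licit binder.
*Ingrid₄* c-commands the anaphor within its binding domain → licit binder.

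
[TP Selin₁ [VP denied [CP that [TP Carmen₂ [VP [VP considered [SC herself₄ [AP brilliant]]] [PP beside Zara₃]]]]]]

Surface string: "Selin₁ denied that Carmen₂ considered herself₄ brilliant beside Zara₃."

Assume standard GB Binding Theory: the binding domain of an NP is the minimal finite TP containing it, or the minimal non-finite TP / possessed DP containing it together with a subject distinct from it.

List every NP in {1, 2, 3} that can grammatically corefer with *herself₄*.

{2}

*herself* is an anaphor, so Principle A applies: it must be bound in its binding domain.
Binding domain of *herself₄*: the embedded TP, whose subject is Carmen₂.
*Selin₁* c-commands the anaphor but is outside its binding domain → cannot satisfy Principle A.
*Carmen₂* c-commands the anaphor within its binding domain → licit binder.
*Zara₃* does not c-command the anaphor → cannot bind it.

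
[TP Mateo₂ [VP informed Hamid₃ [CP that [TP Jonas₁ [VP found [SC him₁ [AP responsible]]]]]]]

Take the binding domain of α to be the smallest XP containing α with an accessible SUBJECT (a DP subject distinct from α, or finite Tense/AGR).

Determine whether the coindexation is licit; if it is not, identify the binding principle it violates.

The two coindexed NPs are *Jonas₁* and *him₁*.
*him₁* is a pronoun. Its binding domain is the embedded TP, whose subject is Jonas₁.
*Jonas₁* c-commands it within that domain and carries the same index.
The pronoun is locally bound → Principle B violation.

Principle B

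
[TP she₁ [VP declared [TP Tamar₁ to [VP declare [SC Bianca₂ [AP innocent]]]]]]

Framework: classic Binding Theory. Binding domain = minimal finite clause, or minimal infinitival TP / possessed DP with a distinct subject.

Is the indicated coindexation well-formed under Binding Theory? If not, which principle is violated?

The two coindexed NPs are *she₁* and *Tamar₁*.
*Tamar₁* is an R-expression. Principle C requires it to be free everywhere.
*she₁* c-commands it and carries the same index.
The R-expression is bound → Principle C violation.

Principle C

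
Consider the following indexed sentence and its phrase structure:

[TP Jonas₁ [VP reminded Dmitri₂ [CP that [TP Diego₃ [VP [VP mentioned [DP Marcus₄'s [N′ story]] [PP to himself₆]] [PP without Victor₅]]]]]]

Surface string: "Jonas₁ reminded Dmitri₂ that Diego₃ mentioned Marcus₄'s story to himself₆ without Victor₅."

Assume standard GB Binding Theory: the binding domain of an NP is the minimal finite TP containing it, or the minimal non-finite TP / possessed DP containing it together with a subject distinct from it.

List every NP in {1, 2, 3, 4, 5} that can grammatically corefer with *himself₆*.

*himself* is an anaphor, so Principle A applies: it must be bound in its binding domain.
Binding domain of *himself₆*: the embedded TP, whose subject is Diego₃.
*Jonas₁* c-commands the anaphor but is outside its binding domain → cannot satisfy Principle A.
*Dmitri₂* c-commands the anaphor but is outside its binding domain → cannot satisfy Principle A.
*Diego₃* c-commands the anaphor within its binding domain → licit binder.
*Marcus₄* does not c-command the anaphor → cannot bind it.
*Victor₅* does not c-command the anaphor → cannot bind it.

{3}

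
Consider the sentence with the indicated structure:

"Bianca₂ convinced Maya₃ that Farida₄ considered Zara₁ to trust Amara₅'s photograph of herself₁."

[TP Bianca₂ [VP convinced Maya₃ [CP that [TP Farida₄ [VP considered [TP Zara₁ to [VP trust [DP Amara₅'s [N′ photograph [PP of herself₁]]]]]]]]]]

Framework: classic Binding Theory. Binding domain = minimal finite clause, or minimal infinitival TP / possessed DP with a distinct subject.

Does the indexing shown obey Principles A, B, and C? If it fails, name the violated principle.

Principle A

The two coindexed NPs are *Zara₁* and *herself₁*.
*herself₁* is an anaphor. Principle A requires it to be bound within its binding domain — the possessed DP, whose subject is Amara₅.
Within that domain it is c-commanded by *Amara₅*, which does not share its index.
*Zara₁* does c-command the anaphor, but from outside its binding domain.
The anaphor is unbound in its domain → Principle A violation.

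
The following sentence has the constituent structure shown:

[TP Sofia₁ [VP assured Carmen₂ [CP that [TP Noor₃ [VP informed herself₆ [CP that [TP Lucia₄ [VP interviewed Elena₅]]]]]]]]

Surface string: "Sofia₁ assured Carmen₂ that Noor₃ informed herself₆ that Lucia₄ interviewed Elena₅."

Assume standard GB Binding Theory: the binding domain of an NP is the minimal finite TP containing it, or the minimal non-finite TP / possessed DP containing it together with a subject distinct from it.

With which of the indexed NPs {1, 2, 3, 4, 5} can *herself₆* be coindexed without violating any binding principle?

*herself* is an anaphor, so Principle A applies: it must be bound in its binding domain.
Binding domain of *herself₆*: the embedded TP, whose subject is Noor₃.
*Sofia₁* c-commands the anaphor but is outside its binding domain → cannot satisfy Principle A.
*Carmen₂* c-commands the anaphor but is outside its binding domain → cannot satisfy Principle A.
*Noor₃* c-commands the anaphor within its binding domain → licit binder.
*Lucia₄* does not c-command the anaphor → cannot bind it.
*Elena₅* does not c-command the anaphor → cannot bind it.

{3}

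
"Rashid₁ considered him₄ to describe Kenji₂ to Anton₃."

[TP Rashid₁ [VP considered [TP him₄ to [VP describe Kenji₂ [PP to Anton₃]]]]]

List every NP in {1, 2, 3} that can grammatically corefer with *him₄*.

*him* is a pronoun, so Principle B applies: it must be free in its binding domain.
Binding domain of *him₄*: the matrix TP, whose subject is Rashid₁.
*Rashid₁* c-commands the pronoun within its binding domain → coindexation would violate Principle B.
*Kenji₂*: the pronoun c-commands this R-expression → coindexation would violate Principle C on *Kenji₂*.
*Anton₃*: the pronoun c-commands this R-expression → coindexation would violate Principle C on *Anton₃*.

none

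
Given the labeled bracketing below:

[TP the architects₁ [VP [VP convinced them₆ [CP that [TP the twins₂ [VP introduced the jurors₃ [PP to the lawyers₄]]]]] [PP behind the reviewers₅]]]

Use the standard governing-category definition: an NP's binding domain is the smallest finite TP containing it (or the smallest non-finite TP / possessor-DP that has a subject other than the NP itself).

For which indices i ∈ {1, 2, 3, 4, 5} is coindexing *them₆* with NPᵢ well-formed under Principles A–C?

*them* is a pronoun, so Principle B applies: it must be free in its binding domain.
Binding domain of *them₆*: the matrix TP, whose subject is the architects₁.
*the architects₁* c-commands the pronoun within its binding domain → coindexation would violate Principle B.
*the twins₂*: the pronoun c-commands this R-expression → coindexation would violate Principle C on *the twins₂*.
*the jurors₃*: the pronoun c-commands this R-expression → coindexation would violate Principle C on *the jurors₃*.
*the lawyers₄*: the pronoun c-commands this R-expression → coindexation would violate Principle C on *the lawyers₄*.
*the reviewers₅* and the pronoun do not c-command one another → neither Principle B nor Principle C is at stake; coindexation permitted.

{5}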